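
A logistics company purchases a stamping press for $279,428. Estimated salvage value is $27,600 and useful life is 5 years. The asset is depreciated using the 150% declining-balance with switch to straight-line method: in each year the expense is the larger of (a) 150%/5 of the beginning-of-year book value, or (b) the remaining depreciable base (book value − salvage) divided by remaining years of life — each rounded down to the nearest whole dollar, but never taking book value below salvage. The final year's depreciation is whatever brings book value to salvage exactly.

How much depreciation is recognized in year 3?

Depreciable base = $279,428 − $27,600 = $251,828.
Year 1: DB = ⌊$279,428 × 150%/5⌋ = $83,828; SL = ⌊$251,828/5⌋ = $50,365 → take DB $83,828. Book value $195,600.
Year 2: DB = ⌊$195,600 × 150%/5⌋ = $58,680; SL = ⌊$168,000/4⌋ = $42,000 → take DB $58,680. Book value $136,920.
Year 3: DB = ⌊$136,920 × 150%/5⌋ = $41,076; SL = ⌊$109,320/3⌋ = $36,440 → take DB $41,076. Book value $95,844.

$41,076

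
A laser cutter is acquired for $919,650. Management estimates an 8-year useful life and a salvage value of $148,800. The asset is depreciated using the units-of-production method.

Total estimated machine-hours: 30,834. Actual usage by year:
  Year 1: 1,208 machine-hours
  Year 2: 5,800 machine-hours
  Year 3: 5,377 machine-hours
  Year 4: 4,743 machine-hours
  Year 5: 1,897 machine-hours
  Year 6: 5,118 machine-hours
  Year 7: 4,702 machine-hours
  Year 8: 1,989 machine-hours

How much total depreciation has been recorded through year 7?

Depreciable base = $919,650 − $148,800 = $770,850.
Rate = $770,850 / 30,834 machine-hours = $25 per machine-hour.
Year 1: 1,208 × $25 = $30,200. Book value $889,450.
Year 2: 5,800 × $25 = $145,000. Book value $744,450.
Year 3: 5,377 × $25 = $134,425. Book value $610,025.
Year 4: 4,743 × $25 = $118,575. Book value $491,450.
Year 5: 1,897 × $25 = $47,425. Book value $444,025.
Year 6: 5,118 × $25 = $127,950. Book value $316,075.
Year 7: 4,702 × $25 = $117,550. Book value $198,525.
Accumulated through year 7 = $919,650 − $198,525 = $721,125.

$721,125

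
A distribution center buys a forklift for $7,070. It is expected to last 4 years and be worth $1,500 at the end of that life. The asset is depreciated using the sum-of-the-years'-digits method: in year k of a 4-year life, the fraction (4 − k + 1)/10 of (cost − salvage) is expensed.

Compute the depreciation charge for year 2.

Depreciable base = $7,070 − $1,500 = $5,570.
Sum of the years' digits = 4+3+2+1 = 10.
Year 1: $5,570 × 4/10 = $2,228. Book value $4,842.
Year 2: $5,570 × 3/10 = $1,671. Book value $3,171.

$1,671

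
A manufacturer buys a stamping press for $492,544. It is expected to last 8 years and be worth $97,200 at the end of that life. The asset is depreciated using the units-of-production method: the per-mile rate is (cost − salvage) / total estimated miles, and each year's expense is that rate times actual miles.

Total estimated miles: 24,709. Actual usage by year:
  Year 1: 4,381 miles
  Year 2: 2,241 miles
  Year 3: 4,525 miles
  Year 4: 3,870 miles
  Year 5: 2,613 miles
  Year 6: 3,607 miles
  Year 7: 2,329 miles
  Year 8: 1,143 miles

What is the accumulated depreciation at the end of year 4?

Depreciable base = $492,544 − $97,200 = $395,344.
Rate = $395,344 / 24,709 miles = $16 per mile.
Year 1: 4,381 × $16 = $70,096. Book value $422,448.
Year 2: 2,241 × $16 = $35,856. Book value $386,592.
Year 3: 4,525 × $16 = $72,400. Book value $314,192.
Year 4: 3,870 × $16 = $61,920. Book value $252,272.
Accumulated through year 4 = $492,544 − $252,272 = $240,272.

$240,272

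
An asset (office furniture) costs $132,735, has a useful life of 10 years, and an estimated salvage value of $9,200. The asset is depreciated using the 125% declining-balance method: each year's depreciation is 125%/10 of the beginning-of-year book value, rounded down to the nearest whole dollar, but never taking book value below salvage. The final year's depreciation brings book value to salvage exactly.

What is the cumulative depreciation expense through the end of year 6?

$73,163

Depreciable base = $132,735 − $9,200 = $123,535.
Year 1: ⌊$132,735 × 125%/10⌋ = $16,591. Book value $116,144.
Year 2: ⌊$116,144 × 125%/10⌋ = $14,518. Book value $101,626.
Year 3: ⌊$101,626 × 125%/10⌋ = $12,703. Book value $88,923.
Year 4: ⌊$88,923 × 125%/10⌋ = $11,115. Book value $77,808.
Year 5: ⌊$77,808 × 125%/10⌋ = $9,726. Book value $68,082.
Year 6: ⌊$68,082 × 125%/10⌋ = $8,510. Book value $59,572.
Accumulated through year 6 = $132,735 − $59,572 = $73,163.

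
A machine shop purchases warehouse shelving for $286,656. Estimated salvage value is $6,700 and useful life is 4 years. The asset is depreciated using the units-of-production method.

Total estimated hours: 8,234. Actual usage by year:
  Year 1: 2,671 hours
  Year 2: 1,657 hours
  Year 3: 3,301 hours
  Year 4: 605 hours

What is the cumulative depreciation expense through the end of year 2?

Depreciable base = $286,656 − $6,700 = $279,956.
Rate = $279,956 / 8,234 hours = $34 per hour.
Year 1: 2,671 × $34 = $90,814. Book value $195,842.
Year 2: 1,657 × $34 = $56,338. Book value $139,504.
Accumulated through year 2 = $286,656 − $139,504 = $147,152.

$147,152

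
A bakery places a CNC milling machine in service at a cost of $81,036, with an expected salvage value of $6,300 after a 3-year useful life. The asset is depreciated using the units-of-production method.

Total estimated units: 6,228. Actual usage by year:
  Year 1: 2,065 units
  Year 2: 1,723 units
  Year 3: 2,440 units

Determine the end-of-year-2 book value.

$35,580

Depreciable base = $81,036 − $6,300 = $74,736.
Rate = $74,736 / 6,228 units = $12 per unit.
Year 1: 2,065 × $12 = $24,780. Book value $56,256.
Year 2: 1,723 × $12 = $20,676. Book value $35,580.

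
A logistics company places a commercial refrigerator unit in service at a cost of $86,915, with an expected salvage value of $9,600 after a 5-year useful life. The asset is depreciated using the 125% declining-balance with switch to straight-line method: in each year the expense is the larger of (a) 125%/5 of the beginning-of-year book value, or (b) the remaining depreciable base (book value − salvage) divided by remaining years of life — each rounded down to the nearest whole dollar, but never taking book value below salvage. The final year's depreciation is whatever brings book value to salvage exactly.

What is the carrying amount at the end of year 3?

$35,794

Depreciable base = $86,915 − $9,600 = $77,315.
Year 1: DB = ⌊$86,915 × 125%/5⌋ = $21,728; SL = ⌊$77,315/5⌋ = $15,463 → take DB $21,728. Book value $65,187.
Year 2: DB = ⌊$65,187 × 125%/5⌋ = $16,296; SL = ⌊$55,587/4⌋ = $13,896 → take DB $16,296. Book value $48,891.
Year 3: DB = ⌊$48,891 × 125%/5⌋ = $12,222; SL = ⌊$39,291/3⌋ = $13,097 → take SL $13,097. Book value $35,794.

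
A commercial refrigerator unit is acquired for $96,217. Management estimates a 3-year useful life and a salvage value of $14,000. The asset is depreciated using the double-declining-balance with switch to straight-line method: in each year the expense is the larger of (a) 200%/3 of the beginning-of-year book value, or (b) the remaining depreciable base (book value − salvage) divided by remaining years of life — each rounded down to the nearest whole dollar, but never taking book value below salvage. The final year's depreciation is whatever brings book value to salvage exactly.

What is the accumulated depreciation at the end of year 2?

$82,217

Depreciable base = $96,217 − $14,000 = $82,217.
Year 1: DB = ⌊$96,217 × 200%/3⌋ = $64,144; SL = ⌊$82,217/3⌋ = $27,405 → take DB $64,144. Book value $32,073.
Year 2: DB = ⌊$32,073 × 200%/3⌋ = $21,382; SL = ⌊$18,073/2⌋ = $9,036 → take DB $21,382, capped at $18,073. Book value $14,000.
Accumulated through year 2 = $96,217 − $14,000 = $82,217.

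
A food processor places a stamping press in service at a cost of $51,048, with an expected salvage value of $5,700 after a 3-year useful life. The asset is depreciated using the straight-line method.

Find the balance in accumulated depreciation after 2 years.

$30,232

Depreciable base = $51,048 − $5,700 = $45,348.
Annual expense = $45,348 / 3 = $15,116.
End of year 1: book value $35,932.
End of year 2: book value $20,816.
Accumulated through year 2 = $51,048 − $20,816 = $30,232.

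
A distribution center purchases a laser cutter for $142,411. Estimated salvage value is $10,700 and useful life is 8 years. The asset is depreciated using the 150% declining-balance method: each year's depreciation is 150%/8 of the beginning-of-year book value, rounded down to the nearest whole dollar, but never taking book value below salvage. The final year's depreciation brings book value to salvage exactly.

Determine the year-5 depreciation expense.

Depreciable base = $142,411 − $10,700 = $131,711.
Year 1: ⌊$142,411 × 150%/8⌋ = $26,702. Book value $115,709.
Year 2: ⌊$115,709 × 150%/8⌋ = $21,695. Book value $94,014.
Year 3: ⌊$94,014 × 150%/8⌋ = $17,627. Book value $76,387.
Year 4: ⌊$76,387 × 150%/8⌋ = $14,322. Book value $62,065.
Year 5: ⌊$62,065 × 150%/8⌋ = $11,637. Book value $50,428.

$11,637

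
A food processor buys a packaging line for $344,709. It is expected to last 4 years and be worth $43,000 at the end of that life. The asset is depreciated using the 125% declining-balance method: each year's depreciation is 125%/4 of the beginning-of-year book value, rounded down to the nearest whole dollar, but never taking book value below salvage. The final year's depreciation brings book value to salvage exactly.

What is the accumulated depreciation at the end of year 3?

$232,694

Depreciable base = $344,709 − $43,000 = $301,709.
Year 1: ⌊$344,709 × 125%/4⌋ = $107,721. Book value $236,988.
Year 2: ⌊$236,988 × 125%/4⌋ = $74,058. Book value $162,930.
Year 3: ⌊$162,930 × 125%/4⌋ = $50,915. Book value $112,015.
Accumulated through year 3 = $344,709 − $112,015 = $232,694.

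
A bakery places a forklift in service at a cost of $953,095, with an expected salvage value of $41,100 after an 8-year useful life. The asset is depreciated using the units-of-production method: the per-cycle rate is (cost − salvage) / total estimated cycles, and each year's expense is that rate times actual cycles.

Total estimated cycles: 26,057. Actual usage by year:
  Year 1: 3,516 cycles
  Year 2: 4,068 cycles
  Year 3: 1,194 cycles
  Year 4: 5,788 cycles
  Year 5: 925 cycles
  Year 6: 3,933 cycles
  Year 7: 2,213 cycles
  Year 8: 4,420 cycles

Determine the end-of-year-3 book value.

Depreciable base = $953,095 − $41,100 = $911,995.
Rate = $911,995 / 26,057 cycles = $35 per cycle.
Year 1: 3,516 × $35 = $123,060. Book value $830,035.
Year 2: 4,068 × $35 = $142,380. Book value $687,655.
Year 3: 1,194 × $35 = $41,790. Book value $645,865.

$645,865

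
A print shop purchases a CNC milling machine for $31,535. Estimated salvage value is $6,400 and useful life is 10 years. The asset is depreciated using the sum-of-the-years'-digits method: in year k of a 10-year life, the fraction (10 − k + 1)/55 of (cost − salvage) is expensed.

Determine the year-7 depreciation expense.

Depreciable base = $31,535 − $6,400 = $25,135.
Sum of the years' digits = 10+9+8+7+6+5+4+3+2+1 = 55.
Year 1: $25,135 × 10/55 = $4,570. Book value $26,965.
Year 2: $25,135 × 9/55 = $4,113. Book value $22,852.
Year 3: $25,135 × 8/55 = $3,656. Book value $19,196.
Year 4: $25,135 × 7/55 = $3,199. Book value $15,997.
Year 5: $25,135 × 6/55 = $2,742. Book value $13,255.
Year 6: $25,135 × 5/55 = $2,285. Book value $10,970.
Year 7: $25,135 × 4/55 = $1,828. Book value $9,142.

$1,828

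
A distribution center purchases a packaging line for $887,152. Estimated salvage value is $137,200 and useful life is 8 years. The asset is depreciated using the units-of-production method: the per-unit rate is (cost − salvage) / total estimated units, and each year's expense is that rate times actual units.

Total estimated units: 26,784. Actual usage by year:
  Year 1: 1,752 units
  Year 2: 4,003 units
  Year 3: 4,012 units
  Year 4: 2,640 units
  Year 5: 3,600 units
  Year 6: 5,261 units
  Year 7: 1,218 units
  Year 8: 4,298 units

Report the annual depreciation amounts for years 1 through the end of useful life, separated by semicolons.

$49,056; $112,084; $112,336; $73,920; $100,800; $147,308; $34,104; $120,344

Depreciable base = $887,152 − $137,200 = $749,952.
Rate = $749,952 / 26,784 units = $28 per unit.
Year 1: 1,752 × $28 = $49,056. Book value $838,096.
Year 2: 4,003 × $28 = $112,084. Book value $726,012.
Year 3: 4,012 × $28 = $112,336. Book value $613,676.
Year 4: 2,640 × $28 = $73,920. Book value $539,756.
Year 5: 3,600 × $28 = $100,800. Book value $438,956.
Year 6: 5,261 × $28 = $147,308. Book value $291,648.
Year 7: 1,218 × $28 = $34,104. Book value $257,544.
Year 8: 4,298 × $28 = $120,344. Book value $137,200.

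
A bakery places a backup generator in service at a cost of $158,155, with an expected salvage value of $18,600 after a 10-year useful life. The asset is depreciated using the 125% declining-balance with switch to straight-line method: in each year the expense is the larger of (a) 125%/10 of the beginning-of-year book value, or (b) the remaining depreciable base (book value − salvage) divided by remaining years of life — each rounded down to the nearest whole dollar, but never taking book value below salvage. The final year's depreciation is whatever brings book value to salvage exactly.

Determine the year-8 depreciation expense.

$12,351

Depreciable base = $158,155 − $18,600 = $139,555.
Year 1: DB = ⌊$158,155 × 125%/10⌋ = $19,769; SL = ⌊$139,555/10⌋ = $13,955 → take DB $19,769. Book value $138,386.
Year 2: DB = ⌊$138,386 × 125%/10⌋ = $17,298; SL = ⌊$119,786/9⌋ = $13,309 → take DB $17,298. Book value $121,088.
Year 3: DB = ⌊$121,088 × 125%/10⌋ = $15,136; SL = ⌊$102,488/8⌋ = $12,811 → take DB $15,136. Book value $105,952.
Year 4: DB = ⌊$105,952 × 125%/10⌋ = $13,244; SL = ⌊$87,352/7⌋ = $12,478 → take DB $13,244. Book value $92,708.
Year 5: DB = ⌊$92,708 × 125%/10⌋ = $11,588; SL = ⌊$74,108/6⌋ = $12,351 → take SL $12,351. Book value $80,357.
Year 6: DB = ⌊$80,357 × 125%/10⌋ = $10,044; SL = ⌊$61,757/5⌋ = $12,351 → take SL $12,351. Book value $68,006.
Year 7: DB = ⌊$68,006 × 125%/10⌋ = $8,500; SL = ⌊$49,406/4⌋ = $12,351 → take SL $12,351. Book value $55,655.
Year 8: DB = ⌊$55,655 × 125%/10⌋ = $6,956; SL = ⌊$37,055/3⌋ = $12,351 → take SL $12,351. Book value $43,304.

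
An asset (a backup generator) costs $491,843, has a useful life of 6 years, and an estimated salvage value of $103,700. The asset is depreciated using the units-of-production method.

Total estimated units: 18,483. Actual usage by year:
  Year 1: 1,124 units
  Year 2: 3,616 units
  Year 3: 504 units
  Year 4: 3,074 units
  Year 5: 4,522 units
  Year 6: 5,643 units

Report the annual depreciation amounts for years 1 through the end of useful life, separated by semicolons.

Depreciable base = $491,843 − $103,700 = $388,143.
Rate = $388,143 / 18,483 units = $21 per unit.
Year 1: 1,124 × $21 = $23,604. Book value $468,239.
Year 2: 3,616 × $21 = $75,936. Book value $392,303.
Year 3: 504 × $21 = $10,584. Book value $381,719.
Year 4: 3,074 × $21 = $64,554. Book value $317,165.
Year 5: 4,522 × $21 = $94,962. Book value $222,203.
Year 6: 5,643 × $21 = $118,503. Book value $103,700.

$23,604; $75,936; $10,584; $64,554; $94,962; $118,503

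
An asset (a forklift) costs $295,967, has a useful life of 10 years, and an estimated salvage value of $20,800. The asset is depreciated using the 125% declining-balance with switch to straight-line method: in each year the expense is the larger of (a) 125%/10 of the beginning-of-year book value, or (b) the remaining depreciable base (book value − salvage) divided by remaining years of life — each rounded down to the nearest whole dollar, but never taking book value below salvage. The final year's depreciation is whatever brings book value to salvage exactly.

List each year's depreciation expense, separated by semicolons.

Depreciable base = $295,967 − $20,800 = $275,167.
Year 1: DB = ⌊$295,967 × 125%/10⌋ = $36,995; SL = ⌊$275,167/10⌋ = $27,516 → take DB $36,995. Book value $258,972.
Year 2: DB = ⌊$258,972 × 125%/10⌋ = $32,371; SL = ⌊$238,172/9⌋ = $26,463 → take DB $32,371. Book value $226,601.
Year 3: DB = ⌊$226,601 × 125%/10⌋ = $28,325; SL = ⌊$205,801/8⌋ = $25,725 → take DB $28,325. Book value $198,276.
Year 4: DB = ⌊$198,276 × 125%/10⌋ = $24,784; SL = ⌊$177,476/7⌋ = $25,353 → take SL $25,353. Book value $172,923.
Year 5: DB = ⌊$172,923 × 125%/10⌋ = $21,615; SL = ⌊$152,123/6⌋ = $25,353 → take SL $25,353. Book value $147,570.
Year 6: DB = ⌊$147,570 × 125%/10⌋ = $18,446; SL = ⌊$126,770/5⌋ = $25,354 → take SL $25,354. Book value $122,216.
Year 7: DB = ⌊$122,216 × 125%/10⌋ = $15,277; SL = ⌊$101,416/4⌋ = $25,354 → take SL $25,354. Book value $96,862.
Year 8: DB = ⌊$96,862 × 125%/10⌋ = $12,107; SL = ⌊$76,062/3⌋ = $25,354 → take SL $25,354. Book value $71,508.
Year 9: DB = ⌊$71,508 × 125%/10⌋ = $8,938; SL = ⌊$50,708/2⌋ = $25,354 → take SL $25,354. Book value $46,154.
Year 10 (final): $46,154 − $20,800 = $25,354. Book value $20,800.

$36,995; $32,371; $28,325; $25,353; $25,353; $25,354; $25,354; $25,354; $25,354; $25,354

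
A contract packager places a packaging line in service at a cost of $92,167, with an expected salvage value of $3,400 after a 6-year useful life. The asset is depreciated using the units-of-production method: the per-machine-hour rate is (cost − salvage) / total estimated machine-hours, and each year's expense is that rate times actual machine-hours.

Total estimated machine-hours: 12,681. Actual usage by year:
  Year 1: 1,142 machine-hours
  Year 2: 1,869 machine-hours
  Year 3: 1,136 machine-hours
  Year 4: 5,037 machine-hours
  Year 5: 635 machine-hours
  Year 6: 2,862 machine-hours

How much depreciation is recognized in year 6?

$20,034

Depreciable base = $92,167 − $3,400 = $88,767.
Rate = $88,767 / 12,681 machine-hours = $7 per machine-hour.
Year 1: 1,142 × $7 = $7,994. Book value $84,173.
Year 2: 1,869 × $7 = $13,083. Book value $71,090.
Year 3: 1,136 × $7 = $7,952. Book value $63,138.
Year 4: 5,037 × $7 = $35,259. Book value $27,879.
Year 5: 635 × $7 = $4,445. Book value $23,434.
Year 6: 2,862 × $7 = $20,034. Book value $3,400.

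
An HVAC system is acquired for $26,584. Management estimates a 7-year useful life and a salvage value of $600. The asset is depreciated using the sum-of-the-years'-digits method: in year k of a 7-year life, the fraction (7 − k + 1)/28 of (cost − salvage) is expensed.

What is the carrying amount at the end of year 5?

Depreciable base = $26,584 − $600 = $25,984.
Sum of the years' digits = 7+6+5+4+3+2+1 = 28.
Year 1: $25,984 × 7/28 = $6,496. Book value $20,088.
Year 2: $25,984 × 6/28 = $5,568. Book value $14,520.
Year 3: $25,984 × 5/28 = $4,640. Book value $9,880.
Year 4: $25,984 × 4/28 = $3,712. Book value $6,168.
Year 5: $25,984 × 3/28 = $2,784. Book value $3,384.

$3,384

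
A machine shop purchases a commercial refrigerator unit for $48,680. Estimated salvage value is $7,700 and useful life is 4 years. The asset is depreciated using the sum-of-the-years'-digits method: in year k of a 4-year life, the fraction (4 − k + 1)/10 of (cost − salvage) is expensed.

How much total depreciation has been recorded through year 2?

Depreciable base = $48,680 − $7,700 = $40,980.
Sum of the years' digits = 4+3+2+1 = 10.
Year 1: $40,980 × 4/10 = $16,392. Book value $32,288.
Year 2: $40,980 × 3/10 = $12,294. Book value $19,994.
Accumulated through year 2 = $48,680 − $19,994 = $28,686.

$28,686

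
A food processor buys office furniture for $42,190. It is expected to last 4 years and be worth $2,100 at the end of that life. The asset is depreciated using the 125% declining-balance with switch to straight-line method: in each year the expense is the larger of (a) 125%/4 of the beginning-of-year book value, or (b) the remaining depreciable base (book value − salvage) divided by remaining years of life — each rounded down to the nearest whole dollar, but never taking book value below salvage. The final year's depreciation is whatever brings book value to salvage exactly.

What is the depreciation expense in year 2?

$9,064

Depreciable base = $42,190 − $2,100 = $40,090.
Year 1: DB = ⌊$42,190 × 125%/4⌋ = $13,184; SL = ⌊$40,090/4⌋ = $10,022 → take DB $13,184. Book value $29,006.
Year 2: DB = ⌊$29,006 × 125%/4⌋ = $9,064; SL = ⌊$26,906/3⌋ = $8,968 → take DB $9,064. Book value $19,942.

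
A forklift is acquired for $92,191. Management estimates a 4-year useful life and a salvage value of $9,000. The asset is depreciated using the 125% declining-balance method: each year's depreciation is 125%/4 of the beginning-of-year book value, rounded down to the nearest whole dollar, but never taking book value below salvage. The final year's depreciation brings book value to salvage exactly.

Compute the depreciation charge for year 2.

Depreciable base = $92,191 − $9,000 = $83,191.
Year 1: ⌊$92,191 × 125%/4⌋ = $28,809. Book value $63,382.
Year 2: ⌊$63,382 × 125%/4⌋ = $19,806. Book value $43,576.

$19,806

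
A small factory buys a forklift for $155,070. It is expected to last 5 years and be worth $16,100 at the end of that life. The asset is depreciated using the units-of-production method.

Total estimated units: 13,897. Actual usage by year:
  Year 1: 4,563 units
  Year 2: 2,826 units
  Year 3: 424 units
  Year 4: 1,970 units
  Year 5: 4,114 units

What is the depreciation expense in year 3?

Depreciable base = $155,070 − $16,100 = $138,970.
Rate = $138,970 / 13,897 units = $10 per unit.
Year 1: 4,563 × $10 = $45,630. Book value $109,440.
Year 2: 2,826 × $10 = $28,260. Book value $81,180.
Year 3: 424 × $10 = $4,240. Book value $76,940.

$4,240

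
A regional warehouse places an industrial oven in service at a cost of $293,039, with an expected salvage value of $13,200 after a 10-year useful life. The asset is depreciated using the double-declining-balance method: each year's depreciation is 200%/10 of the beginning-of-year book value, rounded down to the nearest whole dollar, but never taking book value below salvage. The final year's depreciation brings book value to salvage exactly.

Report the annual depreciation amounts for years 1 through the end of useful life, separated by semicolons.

Depreciable base = $293,039 − $13,200 = $279,839.
Year 1: ⌊$293,039 × 200%/10⌋ = $58,607. Book value $234,432.
Year 2: ⌊$234,432 × 200%/10⌋ = $46,886. Book value $187,546.
Year 3: ⌊$187,546 × 200%/10⌋ = $37,509. Book value $150,037.
Year 4: ⌊$150,037 × 200%/10⌋ = $30,007. Book value $120,030.
Year 5: ⌊$120,030 × 200%/10⌋ = $24,006. Book value $96,024.
Year 6: ⌊$96,024 × 200%/10⌋ = $19,204. Book value $76,820.
Year 7: ⌊$76,820 × 200%/10⌋ = $15,364. Book value $61,456.
Year 8: ⌊$61,456 × 200%/10⌋ = $12,291. Book value $49,165.
Year 9: ⌊$49,165 × 200%/10⌋ = $9,833. Book value $39,332.
Year 10 (final): $39,332 − $13,200 = $26,132. Book value $13,200.

$58,607; $46,886; $37,509; $30,007; $24,006; $19,204; $15,364; $12,291; $9,833; $26,132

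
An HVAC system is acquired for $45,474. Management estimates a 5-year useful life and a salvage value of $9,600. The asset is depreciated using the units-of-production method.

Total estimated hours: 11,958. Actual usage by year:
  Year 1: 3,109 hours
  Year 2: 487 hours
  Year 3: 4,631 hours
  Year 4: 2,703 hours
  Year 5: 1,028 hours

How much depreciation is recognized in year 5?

Depreciable base = $45,474 − $9,600 = $35,874.
Rate = $35,874 / 11,958 hours = $3 per hour.
Year 1: 3,109 × $3 = $9,327. Book value $36,147.
Year 2: 487 × $3 = $1,461. Book value $34,686.
Year 3: 4,631 × $3 = $13,893. Book value $20,793.
Year 4: 2,703 × $3 = $8,109. Book value $12,684.
Year 5: 1,028 × $3 = $3,084. Book value $9,600.

$3,084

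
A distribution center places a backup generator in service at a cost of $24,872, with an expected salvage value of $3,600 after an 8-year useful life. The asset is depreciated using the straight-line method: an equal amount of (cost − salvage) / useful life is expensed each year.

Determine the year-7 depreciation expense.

Depreciable base = $24,872 − $3,600 = $21,272.
Annual expense = $21,272 / 8 = $2,659.

$2,659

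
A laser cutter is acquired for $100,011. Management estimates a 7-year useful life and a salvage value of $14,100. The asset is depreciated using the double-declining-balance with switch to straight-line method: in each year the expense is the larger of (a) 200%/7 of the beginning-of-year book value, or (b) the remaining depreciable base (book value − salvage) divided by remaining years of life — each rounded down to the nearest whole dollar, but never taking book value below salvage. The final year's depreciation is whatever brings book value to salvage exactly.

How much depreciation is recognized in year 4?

Depreciable base = $100,011 − $14,100 = $85,911.
Year 1: DB = ⌊$100,011 × 200%/7⌋ = $28,574; SL = ⌊$85,911/7⌋ = $12,273 → take DB $28,574. Book value $71,437.
Year 2: DB = ⌊$71,437 × 200%/7⌋ = $20,410; SL = ⌊$57,337/6⌋ = $9,556 → take DB $20,410. Book value $51,027.
Year 3: DB = ⌊$51,027 × 200%/7⌋ = $14,579; SL = ⌊$36,927/5⌋ = $7,385 → take DB $14,579. Book value $36,448.
Year 4: DB = ⌊$36,448 × 200%/7⌋ = $10,413; SL = ⌊$22,348/4⌋ = $5,587 → take DB $10,413. Book value $26,035.

$10,413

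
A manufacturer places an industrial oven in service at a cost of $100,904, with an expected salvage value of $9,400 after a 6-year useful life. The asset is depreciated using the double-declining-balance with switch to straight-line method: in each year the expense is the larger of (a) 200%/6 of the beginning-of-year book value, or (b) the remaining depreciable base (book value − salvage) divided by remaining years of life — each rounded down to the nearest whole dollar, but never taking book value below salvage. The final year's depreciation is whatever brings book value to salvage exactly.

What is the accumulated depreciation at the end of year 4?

$80,972

Depreciable base = $100,904 − $9,400 = $91,504.
Year 1: DB = ⌊$100,904 × 200%/6⌋ = $33,634; SL = ⌊$91,504/6⌋ = $15,250 → take DB $33,634. Book value $67,270.
Year 2: DB = ⌊$67,270 × 200%/6⌋ = $22,423; SL = ⌊$57,870/5⌋ = $11,574 → take DB $22,423. Book value $44,847.
Year 3: DB = ⌊$44,847 × 200%/6⌋ = $14,949; SL = ⌊$35,447/4⌋ = $8,861 → take DB $14,949. Book value $29,898.
Year 4: DB = ⌊$29,898 × 200%/6⌋ = $9,966; SL = ⌊$20,498/3⌋ = $6,832 → take DB $9,966. Book value $19,932.
Accumulated through year 4 = $100,904 − $19,932 = $80,972.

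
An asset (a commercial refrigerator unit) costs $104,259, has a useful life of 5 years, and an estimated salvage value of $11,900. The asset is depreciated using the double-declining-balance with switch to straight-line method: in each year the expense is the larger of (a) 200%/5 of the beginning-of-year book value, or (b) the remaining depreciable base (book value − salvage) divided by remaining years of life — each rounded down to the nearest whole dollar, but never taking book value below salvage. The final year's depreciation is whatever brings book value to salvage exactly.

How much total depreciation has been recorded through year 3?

$81,738

Depreciable base = $104,259 − $11,900 = $92,359.
Year 1: DB = ⌊$104,259 × 200%/5⌋ = $41,703; SL = ⌊$92,359/5⌋ = $18,471 → take DB $41,703. Book value $62,556.
Year 2: DB = ⌊$62,556 × 200%/5⌋ = $25,022; SL = ⌊$50,656/4⌋ = $12,664 → take DB $25,022. Book value $37,534.
Year 3: DB = ⌊$37,534 × 200%/5⌋ = $15,013; SL = ⌊$25,634/3⌋ = $8,544 → take DB $15,013. Book value $22,521.
Accumulated through year 3 = $104,259 − $22,521 = $81,738.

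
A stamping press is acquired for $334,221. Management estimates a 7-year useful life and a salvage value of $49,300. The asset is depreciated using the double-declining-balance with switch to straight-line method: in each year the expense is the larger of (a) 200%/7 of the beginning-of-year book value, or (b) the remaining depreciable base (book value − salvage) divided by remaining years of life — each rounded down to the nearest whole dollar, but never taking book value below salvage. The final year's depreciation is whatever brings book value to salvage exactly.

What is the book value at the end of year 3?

Depreciable base = $334,221 − $49,300 = $284,921.
Year 1: DB = ⌊$334,221 × 200%/7⌋ = $95,491; SL = ⌊$284,921/7⌋ = $40,703 → take DB $95,491. Book value $238,730.
Year 2: DB = ⌊$238,730 × 200%/7⌋ = $68,208; SL = ⌊$189,430/6⌋ = $31,571 → take DB $68,208. Book value $170,522.
Year 3: DB = ⌊$170,522 × 200%/7⌋ = $48,720; SL = ⌊$121,222/5⌋ = $24,244 → take DB $48,720. Book value $121,802.

$121,802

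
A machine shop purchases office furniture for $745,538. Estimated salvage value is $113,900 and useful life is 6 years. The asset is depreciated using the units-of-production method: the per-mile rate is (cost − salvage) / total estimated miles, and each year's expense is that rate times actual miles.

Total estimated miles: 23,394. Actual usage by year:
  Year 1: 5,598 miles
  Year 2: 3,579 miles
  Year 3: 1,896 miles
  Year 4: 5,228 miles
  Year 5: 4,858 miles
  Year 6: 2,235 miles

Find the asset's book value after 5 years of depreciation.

$174,245

Depreciable base = $745,538 − $113,900 = $631,638.
Rate = $631,638 / 23,394 miles = $27 per mile.
Year 1: 5,598 × $27 = $151,146. Book value $594,392.
Year 2: 3,579 × $27 = $96,633. Book value $497,759.
Year 3: 1,896 × $27 = $51,192. Book value $446,567.
Year 4: 5,228 × $27 = $141,156. Book value $305,411.
Year 5: 4,858 × $27 = $131,166. Book value $174,245.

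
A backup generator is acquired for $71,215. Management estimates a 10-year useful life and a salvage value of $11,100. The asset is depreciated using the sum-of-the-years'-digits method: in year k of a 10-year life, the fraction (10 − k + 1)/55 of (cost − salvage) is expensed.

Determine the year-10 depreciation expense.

$1,093

Depreciable base = $71,215 − $11,100 = $60,115.
Sum of the years' digits = 10+9+8+7+6+5+4+3+2+1 = 55.
Year 1: $60,115 × 10/55 = $10,930. Book value $60,285.
Year 2: $60,115 × 9/55 = $9,837. Book value $50,448.
Year 3: $60,115 × 8/55 = $8,744. Book value $41,704.
Year 4: $60,115 × 7/55 = $7,651. Book value $34,053.
Year 5: $60,115 × 6/55 = $6,558. Book value $27,495.
Year 6: $60,115 × 5/55 = $5,465. Book value $22,030.
Year 7: $60,115 × 4/55 = $4,372. Book value $17,658.
Year 8: $60,115 × 3/55 = $3,279. Book value $14,379.
Year 9: $60,115 × 2/55 = $2,186. Book value $12,193.
Year 10: $60,115 × 1/55 = $1,093. Book value $11,100.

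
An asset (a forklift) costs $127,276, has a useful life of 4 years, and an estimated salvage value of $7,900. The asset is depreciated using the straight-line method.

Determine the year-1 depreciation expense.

Depreciable base = $127,276 − $7,900 = $119,376.
Annual expense = $119,376 / 4 = $29,844.

$29,844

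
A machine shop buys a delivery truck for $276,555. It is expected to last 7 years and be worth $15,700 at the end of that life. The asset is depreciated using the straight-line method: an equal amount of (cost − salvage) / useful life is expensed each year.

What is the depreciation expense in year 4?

Depreciable base = $276,555 − $15,700 = $260,855.
Annual expense = $260,855 / 7 = $37,265.

$37,265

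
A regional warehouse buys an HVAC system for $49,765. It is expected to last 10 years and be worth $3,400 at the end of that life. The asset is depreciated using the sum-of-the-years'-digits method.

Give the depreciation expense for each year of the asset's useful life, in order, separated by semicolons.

Depreciable base = $49,765 − $3,400 = $46,365.
Sum of the years' digits = 10+9+8+7+6+5+4+3+2+1 = 55.
Year 1: $46,365 × 10/55 = $8,430. Book value $41,335.
Year 2: $46,365 × 9/55 = $7,587. Book value $33,748.
Year 3: $46,365 × 8/55 = $6,744. Book value $27,004.
Year 4: $46,365 × 7/55 = $5,901. Book value $21,103.
Year 5: $46,365 × 6/55 = $5,058. Book value $16,045.
Year 6: $46,365 × 5/55 = $4,215. Book value $11,830.
Year 7: $46,365 × 4/55 = $3,372. Book value $8,458.
Year 8: $46,365 × 3/55 = $2,529. Book value $5,929.
Year 9: $46,365 × 2/55 = $1,686. Book value $4,243.
Year 10: $46,365 × 1/55 = $843. Book value $3,400.

$8,430; $7,587; $6,744; $5,901; $5,058; $4,215; $3,372; $2,529; $1,686; $843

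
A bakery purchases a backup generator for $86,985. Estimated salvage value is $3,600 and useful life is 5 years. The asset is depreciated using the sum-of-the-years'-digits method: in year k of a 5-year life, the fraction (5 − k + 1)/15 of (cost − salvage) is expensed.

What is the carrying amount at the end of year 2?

Depreciable base = $86,985 − $3,600 = $83,385.
Sum of the years' digits = 5+4+3+2+1 = 15.
Year 1: $83,385 × 5/15 = $27,795. Book value $59,190.
Year 2: $83,385 × 4/15 = $22,236. Book value $36,954.

$36,954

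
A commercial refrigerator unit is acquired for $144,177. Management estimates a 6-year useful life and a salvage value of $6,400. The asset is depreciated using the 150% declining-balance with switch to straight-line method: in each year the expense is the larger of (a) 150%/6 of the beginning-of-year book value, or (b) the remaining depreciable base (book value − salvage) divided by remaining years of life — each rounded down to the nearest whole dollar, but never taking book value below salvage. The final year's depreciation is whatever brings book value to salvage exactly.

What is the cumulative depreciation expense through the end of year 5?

Depreciable base = $144,177 − $6,400 = $137,777.
Year 1: DB = ⌊$144,177 × 150%/6⌋ = $36,044; SL = ⌊$137,777/6⌋ = $22,962 → take DB $36,044. Book value $108,133.
Year 2: DB = ⌊$108,133 × 150%/6⌋ = $27,033; SL = ⌊$101,733/5⌋ = $20,346 → take DB $27,033. Book value $81,100.
Year 3: DB = ⌊$81,100 × 150%/6⌋ = $20,275; SL = ⌊$74,700/4⌋ = $18,675 → take DB $20,275. Book value $60,825.
Year 4: DB = ⌊$60,825 × 150%/6⌋ = $15,206; SL = ⌊$54,425/3⌋ = $18,141 → take SL $18,141. Book value $42,684.
Year 5: DB = ⌊$42,684 × 150%/6⌋ = $10,671; SL = ⌊$36,284/2⌋ = $18,142 → take SL $18,142. Book value $24,542.
Accumulated through year 5 = $144,177 − $24,542 = $119,635.

$119,635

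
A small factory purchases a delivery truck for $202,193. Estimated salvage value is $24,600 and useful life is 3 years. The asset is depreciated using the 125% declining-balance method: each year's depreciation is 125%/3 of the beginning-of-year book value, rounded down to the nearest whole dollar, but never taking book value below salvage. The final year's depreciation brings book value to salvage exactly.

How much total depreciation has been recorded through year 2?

$133,391

Depreciable base = $202,193 − $24,600 = $177,593.
Year 1: ⌊$202,193 × 125%/3⌋ = $84,247. Book value $117,946.
Year 2: ⌊$117,946 × 125%/3⌋ = $49,144. Book value $68,802.
Accumulated through year 2 = $202,193 − $68,802 = $133,391.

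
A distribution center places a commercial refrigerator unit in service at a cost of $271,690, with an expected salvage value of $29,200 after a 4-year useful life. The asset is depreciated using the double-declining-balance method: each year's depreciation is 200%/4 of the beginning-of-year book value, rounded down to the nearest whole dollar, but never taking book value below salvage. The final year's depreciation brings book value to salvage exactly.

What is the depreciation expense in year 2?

Depreciable base = $271,690 − $29,200 = $242,490.
Year 1: ⌊$271,690 × 200%/4⌋ = $135,845. Book value $135,845.
Year 2: ⌊$135,845 × 200%/4⌋ = $67,922. Book value $67,923.

$67,922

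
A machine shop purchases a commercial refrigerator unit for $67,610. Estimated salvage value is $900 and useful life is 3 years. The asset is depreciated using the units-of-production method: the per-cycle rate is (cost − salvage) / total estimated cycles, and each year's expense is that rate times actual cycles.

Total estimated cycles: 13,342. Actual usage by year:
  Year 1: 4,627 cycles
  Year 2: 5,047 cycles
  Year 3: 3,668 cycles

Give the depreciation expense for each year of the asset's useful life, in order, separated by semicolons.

$23,135; $25,235; $18,340

Depreciable base = $67,610 − $900 = $66,710.
Rate = $66,710 / 13,342 cycles = $5 per cycle.
Year 1: 4,627 × $5 = $23,135. Book value $44,475.
Year 2: 5,047 × $5 = $25,235. Book value $19,240.
Year 3: 3,668 × $5 = $18,340. Book value $900.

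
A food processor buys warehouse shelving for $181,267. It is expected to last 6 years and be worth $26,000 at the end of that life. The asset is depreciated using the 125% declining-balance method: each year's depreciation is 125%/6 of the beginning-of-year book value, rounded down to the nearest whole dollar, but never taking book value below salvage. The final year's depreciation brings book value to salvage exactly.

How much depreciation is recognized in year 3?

$23,668

Depreciable base = $181,267 − $26,000 = $155,267.
Year 1: ⌊$181,267 × 125%/6⌋ = $37,763. Book value $143,504.
Year 2: ⌊$143,504 × 125%/6⌋ = $29,896. Book value $113,608.
Year 3: ⌊$113,608 × 125%/6⌋ = $23,668. Book value $89,940.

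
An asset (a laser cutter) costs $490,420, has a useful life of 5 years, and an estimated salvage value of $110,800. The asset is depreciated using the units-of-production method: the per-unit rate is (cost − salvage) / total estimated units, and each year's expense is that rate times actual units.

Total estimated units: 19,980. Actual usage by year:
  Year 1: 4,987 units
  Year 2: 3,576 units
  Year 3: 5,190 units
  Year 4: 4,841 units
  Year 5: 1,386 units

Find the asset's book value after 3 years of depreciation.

Depreciable base = $490,420 − $110,800 = $379,620.
Rate = $379,620 / 19,980 units = $19 per unit.
Year 1: 4,987 × $19 = $94,753. Book value $395,667.
Year 2: 3,576 × $19 = $67,944. Book value $327,723.
Year 3: 5,190 × $19 = $98,610. Book value $229,113.

$229,113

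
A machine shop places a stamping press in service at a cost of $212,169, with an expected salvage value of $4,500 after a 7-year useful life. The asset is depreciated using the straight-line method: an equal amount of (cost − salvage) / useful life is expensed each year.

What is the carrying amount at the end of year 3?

Depreciable base = $212,169 − $4,500 = $207,669.
Annual expense = $207,669 / 7 = $29,667.
End of year 1: book value $182,502.
End of year 2: book value $152,835.
End of year 3: book value $123,168.

$123,168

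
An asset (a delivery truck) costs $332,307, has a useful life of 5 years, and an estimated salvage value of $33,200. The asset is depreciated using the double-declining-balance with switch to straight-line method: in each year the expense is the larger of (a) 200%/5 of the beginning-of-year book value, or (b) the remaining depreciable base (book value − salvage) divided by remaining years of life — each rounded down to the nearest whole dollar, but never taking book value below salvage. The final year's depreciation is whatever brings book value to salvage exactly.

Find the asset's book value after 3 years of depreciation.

Depreciable base = $332,307 − $33,200 = $299,107.
Year 1: DB = ⌊$332,307 × 200%/5⌋ = $132,922; SL = ⌊$299,107/5⌋ = $59,821 → take DB $132,922. Book value $199,385.
Year 2: DB = ⌊$199,385 × 200%/5⌋ = $79,754; SL = ⌊$166,185/4⌋ = $41,546 → take DB $79,754. Book value $119,631.
Year 3: DB = ⌊$119,631 × 200%/5⌋ = $47,852; SL = ⌊$86,431/3⌋ = $28,810 → take DB $47,852. Book value $71,779.

$71,779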